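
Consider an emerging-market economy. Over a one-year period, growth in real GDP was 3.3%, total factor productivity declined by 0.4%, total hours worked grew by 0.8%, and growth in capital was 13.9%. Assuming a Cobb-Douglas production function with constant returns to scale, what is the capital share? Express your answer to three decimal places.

gY = gA + α·gK + (1−α)·gL, so gY − gA − gL = α(gK − gL).
3.3 + 0.4 − 0.8 = α × (13.9 − 0.8).
2.9 = 13.1 α, so α = 0.22137.

α = 0.221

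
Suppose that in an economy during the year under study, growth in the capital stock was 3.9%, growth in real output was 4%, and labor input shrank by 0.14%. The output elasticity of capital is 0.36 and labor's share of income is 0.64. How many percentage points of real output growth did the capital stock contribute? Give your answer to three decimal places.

1.404 percentage points

Contribution = share × growth = 0.36 × 3.9 = 1.404 pp.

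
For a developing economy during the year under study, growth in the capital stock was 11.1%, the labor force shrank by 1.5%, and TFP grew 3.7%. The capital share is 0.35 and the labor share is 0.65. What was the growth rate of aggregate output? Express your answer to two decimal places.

Aggregate output growth was 6.61%.

Labor's share = 1 − 0.35 = 0.65.
The capital stock: 0.35 × 11.1 = 3.885 pp.
The labor force: 0.65 × (-1.5) = -0.975 pp.
Output growth = 3.7 + 2.91 = 6.61%.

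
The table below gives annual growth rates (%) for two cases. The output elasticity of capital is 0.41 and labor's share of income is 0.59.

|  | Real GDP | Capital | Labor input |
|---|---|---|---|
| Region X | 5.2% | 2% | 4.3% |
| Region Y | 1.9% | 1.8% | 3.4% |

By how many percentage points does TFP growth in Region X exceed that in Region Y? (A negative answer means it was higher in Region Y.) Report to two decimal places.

Labor's share = 1 − 0.41 = 0.59.
Region X: TFP = 5.2 − 0.82 − 2.537 = 1.843%.
Region Y: TFP = 1.9 − 0.738 − 2.006 = -0.844%.
Difference = 1.843 − (-0.844) = 2.687 pp.

2.69 percentage points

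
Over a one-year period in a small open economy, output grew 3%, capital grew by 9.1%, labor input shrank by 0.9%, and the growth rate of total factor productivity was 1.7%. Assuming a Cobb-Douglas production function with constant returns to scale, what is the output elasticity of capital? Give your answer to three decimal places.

gY = gA + α·gK + (1−α)·gL, so gY − gA − gL = α(gK − gL).
3 − 1.7 + 0.9 = α × (9.1 − (-0.9)).
2.2 = 10 α, so α = 0.22.

0.220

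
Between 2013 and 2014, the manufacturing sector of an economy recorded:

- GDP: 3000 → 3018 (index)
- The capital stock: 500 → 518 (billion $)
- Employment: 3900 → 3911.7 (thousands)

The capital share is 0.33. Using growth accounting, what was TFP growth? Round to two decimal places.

-0.79%

GDP growth = (3018 − 3000) / 3000 = 0.6%.
The capital stock growth = (518 − 500) / 500 = 3.6%.
Employment growth = (3911.7 − 3900) / 3900 = 0.3%.
Labor's share = 1 − 0.33 = 0.67.
The capital stock: 0.33 × 3.6 = 1.188 pp.
Employment: 0.67 × 0.3 = 0.201 pp.
TFP growth = 0.6 − 1.389 = -0.789%.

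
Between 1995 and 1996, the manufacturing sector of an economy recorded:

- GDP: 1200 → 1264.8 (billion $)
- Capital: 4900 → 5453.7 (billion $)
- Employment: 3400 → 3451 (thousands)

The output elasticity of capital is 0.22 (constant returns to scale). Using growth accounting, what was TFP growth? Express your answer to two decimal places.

GDP growth = (1264.8 − 1200) / 1200 = 5.4%.
Capital growth = (5453.7 − 4900) / 4900 = 11.3%.
Employment growth = (3451 − 3400) / 3400 = 1.5%.
Labor's share = 1 − 0.22 = 0.78.
Capital: 0.22 × 11.3 = 2.486 pp.
Employment: 0.78 × 1.5 = 1.17 pp.
TFP growth = 5.4 − 3.656 = 1.744%.

TFP grew 1.74%.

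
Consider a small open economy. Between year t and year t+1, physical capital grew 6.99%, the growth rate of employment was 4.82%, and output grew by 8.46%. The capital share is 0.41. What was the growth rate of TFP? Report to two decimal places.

Labor's share = 1 − 0.41 = 0.59.
Physical capital: 0.41 × 6.99 = 2.8659 pp.
Employment: 0.59 × 4.82 = 2.8438 pp.
TFP growth = 8.46 − 5.7097 = 2.7503%.

2.75%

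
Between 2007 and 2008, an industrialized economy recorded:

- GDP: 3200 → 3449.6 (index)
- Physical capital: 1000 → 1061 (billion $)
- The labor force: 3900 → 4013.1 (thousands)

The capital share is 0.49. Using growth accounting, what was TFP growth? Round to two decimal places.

GDP growth = (3449.6 − 3200) / 3200 = 7.8%.
Physical capital growth = (1061 − 1000) / 1000 = 6.1%.
The labor force growth = (4013.1 − 3900) / 3900 = 2.9%.
Labor's share = 1 − 0.49 = 0.51.
Physical capital: 0.49 × 6.1 = 2.989 pp.
The labor force: 0.51 × 2.9 = 1.479 pp.
TFP growth = 7.8 − 4.468 = 3.332%.

3.33%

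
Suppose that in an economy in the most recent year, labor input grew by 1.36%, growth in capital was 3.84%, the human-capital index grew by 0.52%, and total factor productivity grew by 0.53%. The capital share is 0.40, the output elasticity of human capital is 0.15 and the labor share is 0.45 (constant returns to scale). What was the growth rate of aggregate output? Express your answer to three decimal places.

Labor's share = 1 − 0.4 − 0.15 = 0.45.
Capital: 0.4 × 3.84 = 1.536 pp.
The human-capital index: 0.15 × 0.52 = 0.078 pp.
Labor input: 0.45 × 1.36 = 0.612 pp.
Output growth = 0.53 + 2.226 = 2.756%.

2.756%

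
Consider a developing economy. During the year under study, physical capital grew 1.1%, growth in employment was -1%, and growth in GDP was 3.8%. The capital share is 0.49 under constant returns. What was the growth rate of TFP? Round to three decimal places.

TFP grew 3.771%.

Labor's share = 1 − 0.49 = 0.51.
Physical capital: 0.49 × 1.1 = 0.539 pp.
Employment: 0.51 × (-1) = -0.51 pp.
TFP growth = 3.8 − 0.029 = 3.771%.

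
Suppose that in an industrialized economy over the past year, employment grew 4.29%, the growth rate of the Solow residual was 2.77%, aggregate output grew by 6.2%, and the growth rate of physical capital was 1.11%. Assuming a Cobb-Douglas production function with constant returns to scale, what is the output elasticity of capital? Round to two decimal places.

gY = gA + α·gK + (1−α)·gL, so gY − gA − gL = α(gK − gL).
6.2 − 2.77 − 4.29 = α × (1.11 − 4.29).
-0.86 = -3.18 α, so α = 0.2704.

The output elasticity of capital is 0.27.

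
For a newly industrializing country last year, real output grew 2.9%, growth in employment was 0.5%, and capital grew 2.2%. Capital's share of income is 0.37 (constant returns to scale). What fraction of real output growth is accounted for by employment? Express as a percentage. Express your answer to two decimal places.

Labor's share = 1 − 0.37 = 0.63.
Employment contributed 0.63 × 0.5 = 0.315 pp.
Share of growth = 0.315 / 2.9 × 100 = 10.8621%.

Employment accounted for 10.86% of growth.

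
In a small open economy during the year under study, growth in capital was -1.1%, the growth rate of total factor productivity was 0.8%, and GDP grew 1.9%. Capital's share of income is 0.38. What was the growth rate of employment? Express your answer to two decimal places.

Labor's share = 1 − 0.38 = 0.62.
gY = gA + 0.38×(-1.1) + 0.62×g.
0.62×g = 1.9 − 0.8 + 0.418 = 1.518.
g = 1.518 / 0.62 = 2.4484%.

2.45%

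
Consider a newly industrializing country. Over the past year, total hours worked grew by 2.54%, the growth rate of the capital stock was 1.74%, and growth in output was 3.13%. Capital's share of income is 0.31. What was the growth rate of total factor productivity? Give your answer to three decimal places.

Labor's share = 1 − 0.31 = 0.69.
The capital stock: 0.31 × 1.74 = 0.5394 pp.
Total hours worked: 0.69 × 2.54 = 1.7526 pp.
TFP growth = 3.13 − 2.292 = 0.838%.

0.838%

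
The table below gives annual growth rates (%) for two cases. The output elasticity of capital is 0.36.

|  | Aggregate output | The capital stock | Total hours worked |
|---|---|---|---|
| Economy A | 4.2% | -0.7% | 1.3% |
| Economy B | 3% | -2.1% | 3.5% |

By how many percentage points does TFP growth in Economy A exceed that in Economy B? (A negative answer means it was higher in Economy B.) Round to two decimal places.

Labor's share = 1 − 0.36 = 0.64.
Economy A: TFP = 4.2 + 0.252 − 0.832 = 3.62%.
Economy B: TFP = 3 + 0.756 − 2.24 = 1.516%.
Difference = 3.62 − (1.516) = 2.104 pp.

2.10 percentage points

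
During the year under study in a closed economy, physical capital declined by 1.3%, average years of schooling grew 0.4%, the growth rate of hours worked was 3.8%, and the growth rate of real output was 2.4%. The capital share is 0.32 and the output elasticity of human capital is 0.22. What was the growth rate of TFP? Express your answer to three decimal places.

Labor's share = 1 − 0.32 − 0.22 = 0.46.
Physical capital: 0.32 × (-1.3) = -0.416 pp.
Average years of schooling: 0.22 × 0.4 = 0.088 pp.
Hours worked: 0.46 × 3.8 = 1.748 pp.
TFP growth = 2.4 − 1.42 = 0.98%.

0.980%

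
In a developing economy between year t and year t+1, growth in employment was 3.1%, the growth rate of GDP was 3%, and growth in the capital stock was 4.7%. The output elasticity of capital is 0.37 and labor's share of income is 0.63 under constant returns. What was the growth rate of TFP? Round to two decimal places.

-0.69%

Labor's share = 1 − 0.37 = 0.63.
The capital stock: 0.37 × 4.7 = 1.739 pp.
Employment: 0.63 × 3.1 = 1.953 pp.
TFP growth = 3 − 3.692 = -0.692%.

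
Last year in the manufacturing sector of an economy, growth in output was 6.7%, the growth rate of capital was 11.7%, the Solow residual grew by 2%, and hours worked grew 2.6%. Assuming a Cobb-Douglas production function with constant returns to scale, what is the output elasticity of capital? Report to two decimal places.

0.23

gY = gA + α·gK + (1−α)·gL, so gY − gA − gL = α(gK − gL).
6.7 − 2 − 2.6 = α × (11.7 − 2.6).
2.1 = 9.1 α, so α = 0.2308.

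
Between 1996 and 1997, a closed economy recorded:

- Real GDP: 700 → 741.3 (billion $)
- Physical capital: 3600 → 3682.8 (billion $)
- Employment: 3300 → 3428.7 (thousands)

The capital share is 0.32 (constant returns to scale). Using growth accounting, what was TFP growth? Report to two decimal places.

TFP growth was 2.51%.

Real GDP growth = (741.3 − 700) / 700 = 5.9%.
Physical capital growth = (3682.8 − 3600) / 3600 = 2.3%.
Employment growth = (3428.7 − 3300) / 3300 = 3.9%.
Labor's share = 1 − 0.32 = 0.68.
Physical capital: 0.32 × 2.3 = 0.736 pp.
Employment: 0.68 × 3.9 = 2.652 pp.
TFP growth = 5.9 − 3.388 = 2.512%.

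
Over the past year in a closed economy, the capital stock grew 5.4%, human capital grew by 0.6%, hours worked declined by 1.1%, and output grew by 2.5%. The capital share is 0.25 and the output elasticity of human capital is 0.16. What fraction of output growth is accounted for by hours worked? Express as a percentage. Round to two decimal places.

Hours worked accounted for -25.96% of growth.

Labor's share = 1 − 0.25 − 0.16 = 0.59.
Hours worked contributed 0.59 × (-1.1) = -0.649 pp.
Share of growth = -0.649 / 2.5 × 100 = -25.96%.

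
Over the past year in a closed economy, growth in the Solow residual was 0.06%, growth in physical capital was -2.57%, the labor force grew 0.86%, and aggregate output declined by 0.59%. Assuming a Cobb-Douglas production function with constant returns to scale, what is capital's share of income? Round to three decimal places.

gY = gA + α·gK + (1−α)·gL, so gY − gA − gL = α(gK − gL).
-0.59 − 0.06 − 0.86 = α × (-2.57 − 0.86).
-1.51 = -3.43 α, so α = 0.44023.

0.440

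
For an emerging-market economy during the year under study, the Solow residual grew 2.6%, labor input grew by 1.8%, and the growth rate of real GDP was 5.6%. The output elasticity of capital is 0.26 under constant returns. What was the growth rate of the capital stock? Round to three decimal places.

Labor's share = 1 − 0.26 = 0.74.
gY = gA + 0.74×1.8 + 0.26×g.
0.26×g = 5.6 − 2.6 − 1.332 = 1.668.
g = 1.668 / 0.26 = 6.41538%.

6.415%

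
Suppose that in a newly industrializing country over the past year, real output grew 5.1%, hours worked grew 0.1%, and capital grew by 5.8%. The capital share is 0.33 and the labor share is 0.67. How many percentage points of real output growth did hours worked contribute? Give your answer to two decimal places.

Labor's share = 1 − 0.33 = 0.67.
Contribution = share × growth = 0.67 × 0.1 = 0.067 pp.

0.07 pp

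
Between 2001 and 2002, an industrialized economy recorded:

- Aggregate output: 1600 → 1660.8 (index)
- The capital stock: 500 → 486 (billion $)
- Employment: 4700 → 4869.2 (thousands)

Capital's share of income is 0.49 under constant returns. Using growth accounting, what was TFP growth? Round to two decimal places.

TFP grew 3.34%.

Aggregate output growth = (1660.8 − 1600) / 1600 = 3.8%.
The capital stock growth = (486 − 500) / 500 = -2.8%.
Employment growth = (4869.2 − 4700) / 4700 = 3.6%.
Labor's share = 1 − 0.49 = 0.51.
The capital stock: 0.49 × (-2.8) = -1.372 pp.
Employment: 0.51 × 3.6 = 1.836 pp.
TFP growth = 3.8 − 0.464 = 3.336%.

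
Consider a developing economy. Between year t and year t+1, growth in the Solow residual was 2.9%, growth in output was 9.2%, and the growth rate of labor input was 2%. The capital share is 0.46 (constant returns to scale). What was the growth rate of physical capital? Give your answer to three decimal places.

Labor's share = 1 − 0.46 = 0.54.
gY = gA + 0.54×2 + 0.46×g.
0.46×g = 9.2 − 2.9 − 1.08 = 5.22.
g = 5.22 / 0.46 = 11.34783%.

11.348%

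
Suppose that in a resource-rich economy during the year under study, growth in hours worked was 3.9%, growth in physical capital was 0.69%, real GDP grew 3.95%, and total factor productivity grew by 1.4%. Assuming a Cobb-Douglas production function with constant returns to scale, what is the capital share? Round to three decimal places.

0.421

gY = gA + α·gK + (1−α)·gL, so gY − gA − gL = α(gK − gL).
3.95 − 1.4 − 3.9 = α × (0.69 − 3.9).
-1.35 = -3.21 α, so α = 0.42056.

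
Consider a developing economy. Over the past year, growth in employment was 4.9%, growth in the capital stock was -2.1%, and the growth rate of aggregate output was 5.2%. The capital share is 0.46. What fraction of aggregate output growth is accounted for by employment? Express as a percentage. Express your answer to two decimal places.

Labor's share = 1 − 0.46 = 0.54.
Employment contributed 0.54 × 4.9 = 2.646 pp.
Share of growth = 2.646 / 5.2 × 100 = 50.8846%.

50.88%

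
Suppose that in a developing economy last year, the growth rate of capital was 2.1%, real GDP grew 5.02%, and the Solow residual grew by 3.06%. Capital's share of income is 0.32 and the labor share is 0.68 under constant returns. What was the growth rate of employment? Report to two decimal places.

Labor's share = 1 − 0.32 = 0.68.
gY = gA + 0.32×2.1 + 0.68×g.
0.68×g = 5.02 − 3.06 − 0.672 = 1.288.
g = 1.288 / 0.68 = 1.8941%.

Employment growth was 1.89%.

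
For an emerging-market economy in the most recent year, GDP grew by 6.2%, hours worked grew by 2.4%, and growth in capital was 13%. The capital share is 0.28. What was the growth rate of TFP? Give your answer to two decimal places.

Labor's share = 1 − 0.28 = 0.72.
Capital: 0.28 × 13 = 3.64 pp.
Hours worked: 0.72 × 2.4 = 1.728 pp.
TFP growth = 6.2 − 5.368 = 0.832%.

0.83%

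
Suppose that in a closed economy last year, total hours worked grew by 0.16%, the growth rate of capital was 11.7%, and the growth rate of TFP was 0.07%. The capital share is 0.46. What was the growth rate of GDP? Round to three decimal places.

Labor's share = 1 − 0.46 = 0.54.
Capital: 0.46 × 11.7 = 5.382 pp.
Total hours worked: 0.54 × 0.16 = 0.0864 pp.
Output growth = 0.07 + 5.4684 = 5.5384%.

5.538%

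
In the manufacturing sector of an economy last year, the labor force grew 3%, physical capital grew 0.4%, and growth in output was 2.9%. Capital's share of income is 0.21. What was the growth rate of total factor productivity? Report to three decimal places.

Total factor productivity grew 0.446%.

Labor's share = 1 − 0.21 = 0.79.
Physical capital: 0.21 × 0.4 = 0.084 pp.
The labor force: 0.79 × 3 = 2.37 pp.
TFP growth = 2.9 − 2.454 = 0.446%.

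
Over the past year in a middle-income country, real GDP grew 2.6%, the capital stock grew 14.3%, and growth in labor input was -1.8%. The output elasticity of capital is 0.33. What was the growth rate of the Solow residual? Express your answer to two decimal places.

Labor's share = 1 − 0.33 = 0.67.
The capital stock: 0.33 × 14.3 = 4.719 pp.
Labor input: 0.67 × (-1.8) = -1.206 pp.
TFP growth = 2.6 − 3.513 = -0.913%.

-0.91%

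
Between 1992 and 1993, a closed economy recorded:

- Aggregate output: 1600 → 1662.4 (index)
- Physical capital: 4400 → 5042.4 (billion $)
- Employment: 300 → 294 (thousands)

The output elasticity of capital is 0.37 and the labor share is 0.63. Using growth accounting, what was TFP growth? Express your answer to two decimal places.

-0.24%

Aggregate output growth = (1662.4 − 1600) / 1600 = 3.9%.
Physical capital growth = (5042.4 − 4400) / 4400 = 14.6%.
Employment growth = (294 − 300) / 300 = -2%.
Labor's share = 1 − 0.37 = 0.63.
Physical capital: 0.37 × 14.6 = 5.402 pp.
Employment: 0.63 × (-2) = -1.26 pp.
TFP growth = 3.9 − 4.142 = -0.242%.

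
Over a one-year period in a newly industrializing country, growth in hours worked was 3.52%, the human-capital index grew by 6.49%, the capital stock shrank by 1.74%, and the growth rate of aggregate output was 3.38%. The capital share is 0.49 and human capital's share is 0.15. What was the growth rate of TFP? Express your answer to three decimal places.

TFP growth was 1.992%.

Labor's share = 1 − 0.49 − 0.15 = 0.36.
The capital stock: 0.49 × (-1.74) = -0.8526 pp.
The human-capital index: 0.15 × 6.49 = 0.9735 pp.
Hours worked: 0.36 × 3.52 = 1.2672 pp.
TFP growth = 3.38 − 1.3881 = 1.9919%.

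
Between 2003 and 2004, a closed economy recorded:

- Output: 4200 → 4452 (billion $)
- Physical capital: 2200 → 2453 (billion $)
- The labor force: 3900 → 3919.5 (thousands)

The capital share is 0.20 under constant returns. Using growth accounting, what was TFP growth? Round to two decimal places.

3.30%

Output growth = (4452 − 4200) / 4200 = 6%.
Physical capital growth = (2453 − 2200) / 2200 = 11.5%.
The labor force growth = (3919.5 − 3900) / 3900 = 0.5%.
Labor's share = 1 − 0.2 = 0.8.
Physical capital: 0.2 × 11.5 = 2.3 pp.
The labor force: 0.8 × 0.5 = 0.4 pp.
TFP growth = 6 − 2.7 = 3.3%.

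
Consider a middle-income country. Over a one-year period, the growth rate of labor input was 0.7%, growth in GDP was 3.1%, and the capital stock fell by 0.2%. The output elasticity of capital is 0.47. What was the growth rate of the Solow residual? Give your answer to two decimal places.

2.82%

Labor's share = 1 − 0.47 = 0.53.
The capital stock: 0.47 × (-0.2) = -0.094 pp.
Labor input: 0.53 × 0.7 = 0.371 pp.
TFP growth = 3.1 − 0.277 = 2.823%.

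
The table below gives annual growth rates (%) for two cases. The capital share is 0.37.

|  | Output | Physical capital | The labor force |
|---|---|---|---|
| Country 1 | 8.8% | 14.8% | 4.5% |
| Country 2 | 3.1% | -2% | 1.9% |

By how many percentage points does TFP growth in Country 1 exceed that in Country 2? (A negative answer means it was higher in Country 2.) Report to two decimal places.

-2.15 percentage points

Labor's share = 1 − 0.37 = 0.63.
Country 1: TFP = 8.8 − 5.476 − 2.835 = 0.489%.
Country 2: TFP = 3.1 + 0.74 − 1.197 = 2.643%.
Difference = 0.489 − (2.643) = -2.154 pp.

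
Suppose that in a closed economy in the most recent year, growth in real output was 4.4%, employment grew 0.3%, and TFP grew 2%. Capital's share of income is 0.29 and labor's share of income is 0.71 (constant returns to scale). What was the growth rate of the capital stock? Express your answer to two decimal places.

Labor's share = 1 − 0.29 = 0.71.
gY = gA + 0.71×0.3 + 0.29×g.
0.29×g = 4.4 − 2 − 0.213 = 2.187.
g = 2.187 / 0.29 = 7.5414%.

The capital stock grew 7.54%.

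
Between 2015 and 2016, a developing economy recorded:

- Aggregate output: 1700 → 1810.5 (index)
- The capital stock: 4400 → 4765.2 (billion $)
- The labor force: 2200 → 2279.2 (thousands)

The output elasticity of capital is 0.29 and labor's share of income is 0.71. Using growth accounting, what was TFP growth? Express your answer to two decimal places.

1.54%

Aggregate output growth = (1810.5 − 1700) / 1700 = 6.5%.
The capital stock growth = (4765.2 − 4400) / 4400 = 8.3%.
The labor force growth = (2279.2 − 2200) / 2200 = 3.6%.
Labor's share = 1 − 0.29 = 0.71.
The capital stock: 0.29 × 8.3 = 2.407 pp.
The labor force: 0.71 × 3.6 = 2.556 pp.
TFP growth = 6.5 − 4.963 = 1.537%.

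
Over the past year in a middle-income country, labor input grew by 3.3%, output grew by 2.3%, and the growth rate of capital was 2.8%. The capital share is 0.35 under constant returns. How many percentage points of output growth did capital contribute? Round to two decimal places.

0.98

Contribution = share × growth = 0.35 × 2.8 = 0.98 pp.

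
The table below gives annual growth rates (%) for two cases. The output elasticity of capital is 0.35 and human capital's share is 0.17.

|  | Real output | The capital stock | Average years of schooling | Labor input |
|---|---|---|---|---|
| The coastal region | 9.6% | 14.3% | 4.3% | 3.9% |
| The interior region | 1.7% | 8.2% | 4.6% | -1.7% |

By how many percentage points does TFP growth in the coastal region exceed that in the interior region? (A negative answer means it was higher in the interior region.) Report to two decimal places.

Labor's share = 1 − 0.35 − 0.17 = 0.48.
The coastal region: TFP = 9.6 − 5.005 − 0.731 − 1.872 = 1.992%.
The interior region: TFP = 1.7 − 2.87 − 0.782 + 0.816 = -1.136%.
Difference = 1.992 − (-1.136) = 3.128 pp.

3.13 percentage points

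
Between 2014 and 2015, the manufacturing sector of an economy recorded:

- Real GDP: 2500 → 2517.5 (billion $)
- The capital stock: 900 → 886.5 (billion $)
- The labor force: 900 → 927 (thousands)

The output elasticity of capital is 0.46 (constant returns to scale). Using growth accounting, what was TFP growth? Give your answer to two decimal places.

-0.23%

Real GDP growth = (2517.5 − 2500) / 2500 = 0.7%.
The capital stock growth = (886.5 − 900) / 900 = -1.5%.
The labor force growth = (927 − 900) / 900 = 3%.
Labor's share = 1 − 0.46 = 0.54.
The capital stock: 0.46 × (-1.5) = -0.69 pp.
The labor force: 0.54 × 3 = 1.62 pp.
TFP growth = 0.7 − 0.93 = -0.23%.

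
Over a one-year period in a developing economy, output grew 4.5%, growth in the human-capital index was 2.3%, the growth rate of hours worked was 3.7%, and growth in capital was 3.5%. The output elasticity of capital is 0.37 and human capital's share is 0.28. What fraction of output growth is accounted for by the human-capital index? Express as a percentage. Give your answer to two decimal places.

The human-capital index contributed 0.28 × 2.3 = 0.644 pp.
Share of growth = 0.644 / 4.5 × 100 = 14.3111%.

14.31%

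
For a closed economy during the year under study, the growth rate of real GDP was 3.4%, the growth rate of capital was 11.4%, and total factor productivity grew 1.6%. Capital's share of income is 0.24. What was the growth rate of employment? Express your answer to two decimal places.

-1.23%

Labor's share = 1 − 0.24 = 0.76.
gY = gA + 0.24×11.4 + 0.76×g.
0.76×g = 3.4 − 1.6 − 2.736 = -0.936.
g = -0.936 / 0.76 = -1.2316%.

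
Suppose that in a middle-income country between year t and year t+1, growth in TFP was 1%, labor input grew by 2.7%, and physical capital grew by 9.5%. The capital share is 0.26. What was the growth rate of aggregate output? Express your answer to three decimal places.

Labor's share = 1 − 0.26 = 0.74.
Physical capital: 0.26 × 9.5 = 2.47 pp.
Labor input: 0.74 × 2.7 = 1.998 pp.
Output growth = 1 + 4.468 = 5.468%.

5.468%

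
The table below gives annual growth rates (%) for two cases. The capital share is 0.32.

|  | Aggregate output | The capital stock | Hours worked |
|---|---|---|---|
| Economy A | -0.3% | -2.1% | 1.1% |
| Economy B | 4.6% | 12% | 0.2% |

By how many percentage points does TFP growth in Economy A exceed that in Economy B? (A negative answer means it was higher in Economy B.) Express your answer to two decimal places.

-1.00 percentage points

Labor's share = 1 − 0.32 = 0.68.
Economy A: TFP = -0.3 + 0.672 − 0.748 = -0.376%.
Economy B: TFP = 4.6 − 3.84 − 0.136 = 0.624%.
Difference = -0.376 − (0.624) = -1 pp.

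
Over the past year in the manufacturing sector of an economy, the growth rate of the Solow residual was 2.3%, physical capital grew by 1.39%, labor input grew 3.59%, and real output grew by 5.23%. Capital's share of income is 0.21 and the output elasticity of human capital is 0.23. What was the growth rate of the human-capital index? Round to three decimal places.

2.729%

Labor's share = 1 − 0.21 − 0.23 = 0.56.
gY = gA + 0.21×1.39 + 0.56×3.59 + 0.23×g.
0.23×g = 5.23 − 2.3 − 2.3023 = 0.6277.
g = 0.6277 / 0.23 = 2.72913%.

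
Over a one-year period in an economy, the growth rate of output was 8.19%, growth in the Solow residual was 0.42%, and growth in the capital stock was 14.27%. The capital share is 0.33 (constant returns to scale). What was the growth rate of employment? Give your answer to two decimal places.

4.57%

Labor's share = 1 − 0.33 = 0.67.
gY = gA + 0.33×14.27 + 0.67×g.
0.67×g = 8.19 − 0.42 − 4.7091 = 3.0609.
g = 3.0609 / 0.67 = 4.5685%.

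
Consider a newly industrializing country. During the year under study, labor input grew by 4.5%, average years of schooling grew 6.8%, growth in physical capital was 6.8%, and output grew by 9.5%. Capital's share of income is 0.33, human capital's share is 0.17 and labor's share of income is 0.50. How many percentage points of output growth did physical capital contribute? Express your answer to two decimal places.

2.24

Contribution = share × growth = 0.33 × 6.8 = 2.244 pp.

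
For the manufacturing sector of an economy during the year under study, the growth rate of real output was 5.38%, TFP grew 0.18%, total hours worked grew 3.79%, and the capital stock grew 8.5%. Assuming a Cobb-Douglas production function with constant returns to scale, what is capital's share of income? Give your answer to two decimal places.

gY = gA + α·gK + (1−α)·gL, so gY − gA − gL = α(gK − gL).
5.38 − 0.18 − 3.79 = α × (8.5 − 3.79).
1.41 = 4.71 α, so α = 0.2994.

0.30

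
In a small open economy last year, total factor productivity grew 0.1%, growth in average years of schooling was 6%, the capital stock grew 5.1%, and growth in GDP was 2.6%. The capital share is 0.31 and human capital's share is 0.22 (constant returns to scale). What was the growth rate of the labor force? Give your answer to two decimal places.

Labor's share = 1 − 0.31 − 0.22 = 0.47.
gY = gA + 0.31×5.1 + 0.22×6 + 0.47×g.
0.47×g = 2.6 − 0.1 − 2.901 = -0.401.
g = -0.401 / 0.47 = -0.8532%.

-0.85%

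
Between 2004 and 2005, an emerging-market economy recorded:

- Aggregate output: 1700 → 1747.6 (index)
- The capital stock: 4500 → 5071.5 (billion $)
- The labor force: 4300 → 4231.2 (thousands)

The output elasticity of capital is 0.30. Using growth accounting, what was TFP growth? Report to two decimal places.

Aggregate output growth = (1747.6 − 1700) / 1700 = 2.8%.
The capital stock growth = (5071.5 − 4500) / 4500 = 12.7%.
The labor force growth = (4231.2 − 4300) / 4300 = -1.6%.
Labor's share = 1 − 0.3 = 0.7.
The capital stock: 0.3 × 12.7 = 3.81 pp.
The labor force: 0.7 × (-1.6) = -1.12 pp.
TFP growth = 2.8 − 2.69 = 0.11%.

TFP growth was 0.11%.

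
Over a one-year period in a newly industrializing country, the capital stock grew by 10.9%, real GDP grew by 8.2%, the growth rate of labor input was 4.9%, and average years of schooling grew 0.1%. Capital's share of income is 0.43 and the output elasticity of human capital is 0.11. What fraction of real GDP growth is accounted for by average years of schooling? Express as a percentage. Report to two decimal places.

0.13%

Average years of schooling contributed 0.11 × 0.1 = 0.011 pp.
Share of growth = 0.011 / 8.2 × 100 = 0.1341%.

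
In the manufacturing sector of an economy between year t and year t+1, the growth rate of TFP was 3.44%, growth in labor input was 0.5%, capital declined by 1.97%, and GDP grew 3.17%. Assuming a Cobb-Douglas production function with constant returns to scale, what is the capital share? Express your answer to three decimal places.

gY = gA + α·gK + (1−α)·gL, so gY − gA − gL = α(gK − gL).
3.17 − 3.44 − 0.5 = α × (-1.97 − 0.5).
-0.77 = -2.47 α, so α = 0.31174.

α = 0.312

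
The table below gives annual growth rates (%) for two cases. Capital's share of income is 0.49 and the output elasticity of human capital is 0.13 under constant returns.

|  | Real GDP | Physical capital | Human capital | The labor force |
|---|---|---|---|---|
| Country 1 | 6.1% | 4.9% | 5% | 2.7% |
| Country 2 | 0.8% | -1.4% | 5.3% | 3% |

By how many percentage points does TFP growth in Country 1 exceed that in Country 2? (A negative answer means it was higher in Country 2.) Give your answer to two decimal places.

Labor's share = 1 − 0.49 − 0.13 = 0.38.
Country 1: TFP = 6.1 − 2.401 − 0.65 − 1.026 = 2.023%.
Country 2: TFP = 0.8 + 0.686 − 0.689 − 1.14 = -0.343%.
Difference = 2.023 − (-0.343) = 2.366 pp.

2.37 percentage points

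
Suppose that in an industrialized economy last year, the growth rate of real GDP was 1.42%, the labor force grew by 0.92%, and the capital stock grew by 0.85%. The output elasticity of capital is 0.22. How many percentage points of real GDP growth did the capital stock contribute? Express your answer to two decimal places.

0.19

Contribution = share × growth = 0.22 × 0.85 = 0.187 pp.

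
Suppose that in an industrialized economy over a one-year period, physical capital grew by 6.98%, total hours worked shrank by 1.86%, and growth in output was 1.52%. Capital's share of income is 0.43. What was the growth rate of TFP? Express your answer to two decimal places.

Labor's share = 1 − 0.43 = 0.57.
Physical capital: 0.43 × 6.98 = 3.0014 pp.
Total hours worked: 0.57 × (-1.86) = -1.0602 pp.
TFP growth = 1.52 − 1.9412 = -0.4212%.

-0.42%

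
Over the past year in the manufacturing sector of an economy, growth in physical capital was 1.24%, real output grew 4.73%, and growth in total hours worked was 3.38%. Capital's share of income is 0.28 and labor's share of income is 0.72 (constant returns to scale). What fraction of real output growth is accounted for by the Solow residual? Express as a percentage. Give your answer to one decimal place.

Labor's share = 1 − 0.28 = 0.72.
Physical capital: 0.28 × 1.24 = 0.3472 pp.
Total hours worked: 0.72 × 3.38 = 2.4336 pp.
TFP growth = 4.73 − 2.7808 = 1.9492%.
TFP share of growth = 1.9492 / 4.73 × 100 = 41.209%.

The Solow residual accounted for 41.2% of growth.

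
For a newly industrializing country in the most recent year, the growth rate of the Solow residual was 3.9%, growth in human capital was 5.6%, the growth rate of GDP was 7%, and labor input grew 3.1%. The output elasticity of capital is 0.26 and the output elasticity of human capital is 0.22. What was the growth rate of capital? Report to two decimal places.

Capital grew 0.98%.

Labor's share = 1 − 0.26 − 0.22 = 0.52.
gY = gA + 0.22×5.6 + 0.52×3.1 + 0.26×g.
0.26×g = 7 − 3.9 − 2.844 = 0.256.
g = 0.256 / 0.26 = 0.9846%.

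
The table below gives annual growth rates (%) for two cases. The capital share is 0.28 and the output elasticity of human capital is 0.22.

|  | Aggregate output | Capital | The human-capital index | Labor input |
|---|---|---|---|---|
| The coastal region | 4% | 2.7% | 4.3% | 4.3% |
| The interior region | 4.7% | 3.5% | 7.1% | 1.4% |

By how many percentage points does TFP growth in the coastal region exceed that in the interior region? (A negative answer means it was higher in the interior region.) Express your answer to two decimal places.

-1.31 percentage points

Labor's share = 1 − 0.28 − 0.22 = 0.5.
The coastal region: TFP = 4 − 0.756 − 0.946 − 2.15 = 0.148%.
The interior region: TFP = 4.7 − 0.98 − 1.562 − 0.7 = 1.458%.
Difference = 0.148 − (1.458) = -1.31 pp.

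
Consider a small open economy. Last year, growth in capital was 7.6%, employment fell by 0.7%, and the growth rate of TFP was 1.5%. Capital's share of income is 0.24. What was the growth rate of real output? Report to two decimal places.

Labor's share = 1 − 0.24 = 0.76.
Capital: 0.24 × 7.6 = 1.824 pp.
Employment: 0.76 × (-0.7) = -0.532 pp.
Output growth = 1.5 + 1.292 = 2.792%.

Real output growth was 2.79%.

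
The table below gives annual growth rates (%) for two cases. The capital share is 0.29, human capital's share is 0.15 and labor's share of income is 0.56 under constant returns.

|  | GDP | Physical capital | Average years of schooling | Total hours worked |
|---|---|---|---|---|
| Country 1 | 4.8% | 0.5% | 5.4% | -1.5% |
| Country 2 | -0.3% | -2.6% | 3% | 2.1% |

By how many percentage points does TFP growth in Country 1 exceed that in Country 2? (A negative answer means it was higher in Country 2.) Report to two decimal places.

5.86 percentage points

Labor's share = 1 − 0.29 − 0.15 = 0.56.
Country 1: TFP = 4.8 − 0.145 − 0.81 + 0.84 = 4.685%.
Country 2: TFP = -0.3 + 0.754 − 0.45 − 1.176 = -1.172%.
Difference = 4.685 − (-1.172) = 5.857 pp.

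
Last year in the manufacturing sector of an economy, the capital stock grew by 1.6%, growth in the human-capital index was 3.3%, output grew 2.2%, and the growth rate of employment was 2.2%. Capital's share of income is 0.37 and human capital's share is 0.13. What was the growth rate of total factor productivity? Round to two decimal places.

0.08%

Labor's share = 1 − 0.37 − 0.13 = 0.5.
The capital stock: 0.37 × 1.6 = 0.592 pp.
The human-capital index: 0.13 × 3.3 = 0.429 pp.
Employment: 0.5 × 2.2 = 1.1 pp.
TFP growth = 2.2 − 2.121 = 0.079%.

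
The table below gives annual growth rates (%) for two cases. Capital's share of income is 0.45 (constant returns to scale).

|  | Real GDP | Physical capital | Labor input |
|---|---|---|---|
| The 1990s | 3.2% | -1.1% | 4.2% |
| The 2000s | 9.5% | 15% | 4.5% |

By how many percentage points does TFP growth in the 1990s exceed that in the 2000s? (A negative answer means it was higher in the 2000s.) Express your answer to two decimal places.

Labor's share = 1 − 0.45 = 0.55.
The 1990s: TFP = 3.2 + 0.495 − 2.31 = 1.385%.
The 2000s: TFP = 9.5 − 6.75 − 2.475 = 0.275%.
Difference = 1.385 − (0.275) = 1.11 pp.

1.11 percentage points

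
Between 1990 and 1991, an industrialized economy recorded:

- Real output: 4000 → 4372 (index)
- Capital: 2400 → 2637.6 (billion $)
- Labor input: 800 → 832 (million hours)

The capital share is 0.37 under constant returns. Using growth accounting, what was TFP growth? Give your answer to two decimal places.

Real output growth = (4372 − 4000) / 4000 = 9.3%.
Capital growth = (2637.6 − 2400) / 2400 = 9.9%.
Labor input growth = (832 − 800) / 800 = 4%.
Labor's share = 1 − 0.37 = 0.63.
Capital: 0.37 × 9.9 = 3.663 pp.
Labor input: 0.63 × 4 = 2.52 pp.
TFP growth = 9.3 − 6.183 = 3.117%.

3.12%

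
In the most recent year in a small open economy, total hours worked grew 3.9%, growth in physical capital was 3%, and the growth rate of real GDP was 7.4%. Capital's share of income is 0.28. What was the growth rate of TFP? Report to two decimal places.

3.75%

Labor's share = 1 − 0.28 = 0.72.
Physical capital: 0.28 × 3 = 0.84 pp.
Total hours worked: 0.72 × 3.9 = 2.808 pp.
TFP growth = 7.4 − 3.648 = 3.752%.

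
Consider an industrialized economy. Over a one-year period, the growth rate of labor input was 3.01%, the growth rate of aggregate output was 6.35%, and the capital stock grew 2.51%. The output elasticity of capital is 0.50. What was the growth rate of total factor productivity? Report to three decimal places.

Labor's share = 1 − 0.5 = 0.5.
The capital stock: 0.5 × 2.51 = 1.255 pp.
Labor input: 0.5 × 3.01 = 1.505 pp.
TFP growth = 6.35 − 2.76 = 3.59%.

3.590%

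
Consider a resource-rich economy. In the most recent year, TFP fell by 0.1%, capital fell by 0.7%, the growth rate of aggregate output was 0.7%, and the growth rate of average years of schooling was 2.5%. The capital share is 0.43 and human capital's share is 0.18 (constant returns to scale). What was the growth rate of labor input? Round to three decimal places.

Labor's share = 1 − 0.43 − 0.18 = 0.39.
gY = gA + 0.43×(-0.7) + 0.18×2.5 + 0.39×g.
0.39×g = 0.7 + 0.1 − 0.149 = 0.651.
g = 0.651 / 0.39 = 1.66923%.

1.669%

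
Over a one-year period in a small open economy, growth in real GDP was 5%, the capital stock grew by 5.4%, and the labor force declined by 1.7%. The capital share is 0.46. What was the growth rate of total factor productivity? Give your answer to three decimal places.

3.434%

Labor's share = 1 − 0.46 = 0.54.
The capital stock: 0.46 × 5.4 = 2.484 pp.
The labor force: 0.54 × (-1.7) = -0.918 pp.
TFP growth = 5 − 1.566 = 3.434%.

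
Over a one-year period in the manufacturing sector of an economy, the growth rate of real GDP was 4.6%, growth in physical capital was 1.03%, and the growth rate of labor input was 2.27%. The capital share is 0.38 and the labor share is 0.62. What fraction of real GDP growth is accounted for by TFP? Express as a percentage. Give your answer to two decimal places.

60.90%

Labor's share = 1 − 0.38 = 0.62.
Physical capital: 0.38 × 1.03 = 0.3914 pp.
Labor input: 0.62 × 2.27 = 1.4074 pp.
TFP growth = 4.6 − 1.7988 = 2.8012%.
TFP share of growth = 2.8012 / 4.6 × 100 = 60.8957%.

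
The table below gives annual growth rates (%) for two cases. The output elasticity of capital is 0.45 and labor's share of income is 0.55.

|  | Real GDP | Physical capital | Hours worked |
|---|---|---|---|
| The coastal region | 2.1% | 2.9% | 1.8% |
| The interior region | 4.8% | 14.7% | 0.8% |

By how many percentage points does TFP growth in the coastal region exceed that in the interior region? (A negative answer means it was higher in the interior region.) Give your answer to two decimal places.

Labor's share = 1 − 0.45 = 0.55.
The coastal region: TFP = 2.1 − 1.305 − 0.99 = -0.195%.
The interior region: TFP = 4.8 − 6.615 − 0.44 = -2.255%.
Difference = -0.195 − (-2.255) = 2.06 pp.

2.06 percentage points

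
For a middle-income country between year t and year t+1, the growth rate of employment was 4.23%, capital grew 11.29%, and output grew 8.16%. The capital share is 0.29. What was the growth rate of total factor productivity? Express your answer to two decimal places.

1.88%

Labor's share = 1 − 0.29 = 0.71.
Capital: 0.29 × 11.29 = 3.2741 pp.
Employment: 0.71 × 4.23 = 3.0033 pp.
TFP growth = 8.16 − 6.2774 = 1.8826%.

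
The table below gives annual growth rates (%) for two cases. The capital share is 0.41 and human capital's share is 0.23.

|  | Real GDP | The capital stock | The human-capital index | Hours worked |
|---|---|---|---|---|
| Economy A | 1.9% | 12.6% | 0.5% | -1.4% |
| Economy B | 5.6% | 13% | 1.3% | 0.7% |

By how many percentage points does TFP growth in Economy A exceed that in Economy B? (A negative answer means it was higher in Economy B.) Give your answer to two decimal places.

Labor's share = 1 − 0.41 − 0.23 = 0.36.
Economy A: TFP = 1.9 − 5.166 − 0.115 + 0.504 = -2.877%.
Economy B: TFP = 5.6 − 5.33 − 0.299 − 0.252 = -0.281%.
Difference = -2.877 − (-0.281) = -2.596 pp.

-2.60 percentage points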